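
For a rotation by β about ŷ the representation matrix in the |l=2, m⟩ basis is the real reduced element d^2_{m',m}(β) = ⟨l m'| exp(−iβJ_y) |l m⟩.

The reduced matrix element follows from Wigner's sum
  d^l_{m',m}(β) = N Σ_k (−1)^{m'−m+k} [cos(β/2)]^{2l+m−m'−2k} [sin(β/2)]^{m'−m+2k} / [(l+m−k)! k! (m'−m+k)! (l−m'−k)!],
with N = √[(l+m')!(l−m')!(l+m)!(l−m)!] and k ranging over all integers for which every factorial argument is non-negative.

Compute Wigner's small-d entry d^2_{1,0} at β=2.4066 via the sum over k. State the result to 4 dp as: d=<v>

d^2_{1,0}(β=2.4066) via Wigner's sum:
Half-angle: c=0.359280, s=0.933230. N=√(6·1·2·2)=4.898979
k: max(0,(0)−(1))=0 … min(2+(0),2−(1))=1
  k=0: (−1)^1·4.8990/(2)·0.3593^3·0.9332^1 = -0.106014
  k=1: (−1)^2·4.8990/(2)·0.3593^1·0.9332^3 = +0.715277
d^2_{1,0}(2.4066) = -0.106014 +0.715277 = +0.609263

d=0.6093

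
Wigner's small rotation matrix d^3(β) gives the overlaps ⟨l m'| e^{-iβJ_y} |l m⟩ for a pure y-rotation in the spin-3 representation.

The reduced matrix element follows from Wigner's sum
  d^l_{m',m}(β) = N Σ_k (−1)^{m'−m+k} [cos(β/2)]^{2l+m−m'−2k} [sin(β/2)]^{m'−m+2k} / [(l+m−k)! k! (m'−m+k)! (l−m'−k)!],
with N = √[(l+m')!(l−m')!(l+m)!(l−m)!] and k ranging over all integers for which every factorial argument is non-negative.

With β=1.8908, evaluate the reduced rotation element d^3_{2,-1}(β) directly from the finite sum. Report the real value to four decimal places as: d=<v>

d=-0.0278

d^3_{2,-1}(β=1.8908) via Wigner's sum:
With c≡cos(β/2)=0.585419 and s≡sin(β/2)=0.810731, N=[120·1·2·24]^{1/2}=75.894664
The bounds max(0,m−m')=0 and min(l+m,l−m')=1 give 2 terms
  k=0: (−1)^3·75.8947/(12)·0.5854^3·0.8107^3 = -0.676177
  k=1: (−1)^4·75.8947/(24)·0.5854^1·0.8107^5 = +0.648412
d^3_{2,-1}(1.8908) = -0.676177 +0.648412 = -0.027765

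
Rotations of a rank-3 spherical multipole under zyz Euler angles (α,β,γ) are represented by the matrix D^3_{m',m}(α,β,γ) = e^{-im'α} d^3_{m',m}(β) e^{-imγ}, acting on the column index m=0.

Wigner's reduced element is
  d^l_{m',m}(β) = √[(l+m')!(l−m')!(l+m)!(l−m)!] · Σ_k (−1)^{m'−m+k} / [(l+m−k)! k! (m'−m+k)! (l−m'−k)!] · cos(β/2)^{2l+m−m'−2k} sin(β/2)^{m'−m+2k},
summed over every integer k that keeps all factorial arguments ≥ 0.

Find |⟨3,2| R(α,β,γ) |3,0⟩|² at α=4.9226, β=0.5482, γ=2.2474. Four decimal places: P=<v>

Split into d^3_{2,0}(β=0.5482) × two z-phases.
c=cos(0.5482/2)=0.962669, s=sin(0.5482/2)=0.270681; N=√[120·1·6·6]=65.726707
The bounds max(0,m−m')=0 and min(l+m,l−m')=1 give 2 terms
  k=0: (−1)^2·65.7267/(12)·0.9627^4·0.2707^2 = +0.344654
  k=1: (−1)^3·65.7267/(12)·0.9627^2·0.2707^4 = -0.027249
d^3_{2,0}(0.5482) = +0.344654 -0.027249 = +0.317405
|D^3_{2,0}|² = |d^3_{2,0}(β)|² = (+0.317405)² = 0.100746 (the z-rotation phases have unit modulus)

P=0.1007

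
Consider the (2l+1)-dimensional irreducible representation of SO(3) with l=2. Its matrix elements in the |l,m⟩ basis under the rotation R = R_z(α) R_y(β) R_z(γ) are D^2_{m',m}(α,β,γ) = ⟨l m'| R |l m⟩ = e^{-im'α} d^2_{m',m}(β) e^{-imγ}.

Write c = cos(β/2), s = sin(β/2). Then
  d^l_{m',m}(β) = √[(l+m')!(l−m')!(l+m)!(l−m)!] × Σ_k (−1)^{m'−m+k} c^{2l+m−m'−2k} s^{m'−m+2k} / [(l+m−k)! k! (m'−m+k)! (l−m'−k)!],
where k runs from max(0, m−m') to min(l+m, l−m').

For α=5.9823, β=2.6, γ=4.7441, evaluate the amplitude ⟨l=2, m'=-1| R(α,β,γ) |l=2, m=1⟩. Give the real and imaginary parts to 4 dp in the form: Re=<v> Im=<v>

Split into d^2_{-1,1}(β=2.6) × two z-phases.
Half-angle: c=0.267499, s=0.963558. N=√(1·6·6·1)=6.000000
k∈{2,3} keeps every argument non-negative
  k=2: (−1)^0·6.0000/(2)·0.2675^2·0.9636^2 = +0.199306
  k=3: (−1)^1·6.0000/(6)·0.2675^0·0.9636^4 = -0.862009
d^2_{-1,1}(2.6) = +0.199306 -0.862009 = -0.662703
D = (+0.955074-0.296366i)·(-0.662703)·(+0.031706+0.999497i) = -0.216371-0.626385i

Re=-0.2164 Im=-0.6264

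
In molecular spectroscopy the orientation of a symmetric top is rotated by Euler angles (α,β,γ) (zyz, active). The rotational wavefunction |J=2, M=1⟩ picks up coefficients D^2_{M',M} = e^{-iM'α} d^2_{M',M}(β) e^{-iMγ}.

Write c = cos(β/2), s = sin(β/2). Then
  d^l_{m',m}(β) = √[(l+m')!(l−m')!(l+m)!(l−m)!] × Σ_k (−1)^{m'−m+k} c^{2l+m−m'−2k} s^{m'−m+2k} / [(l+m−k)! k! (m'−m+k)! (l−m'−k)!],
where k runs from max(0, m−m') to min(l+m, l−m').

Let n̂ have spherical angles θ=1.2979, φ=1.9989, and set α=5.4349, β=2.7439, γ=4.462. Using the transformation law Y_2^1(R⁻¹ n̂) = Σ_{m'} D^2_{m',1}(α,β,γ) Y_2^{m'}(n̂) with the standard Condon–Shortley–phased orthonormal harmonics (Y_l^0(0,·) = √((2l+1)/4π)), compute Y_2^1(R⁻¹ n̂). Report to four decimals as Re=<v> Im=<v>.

Need the full column D^2_{m',1} for m'=−2..2 at α=5.4349, β=2.7439, γ=4.462.
cos(β/2)=0.197539, sin(β/2)=0.980295
d^2_{-2,1}: single k=3 term ⇒ +0.372179;  D = +0.369293+0.046259i
d^2_{-1,1}: k∈[2..3] ⇒ +0.112496 -0.923480 = -0.810983;  D = -0.456507-0.670295i
d^2_{0,1}: k∈[1..2] ⇒ +0.018509 -0.455825 = -0.437316;  D = +0.108358-0.423678i
d^2_{1,1}: k∈[0..1] ⇒ +0.001523 -0.112496 = -0.110974;  D = +0.098834-0.050468i
d^2_{2,1}: single k=0 term ⇒ -0.015113;  D = +0.014056+0.005552i
Y_2^{m'}(θ=1.2979,φ=1.9989) and Σ D·Y over m':
  (+0.3693+0.0463i)·(-0.2347+0.2706i)  (-0.4565-0.6703i)·(-0.0832-0.1824i)  (+0.1084-0.4237i)·(-0.2467+0.0000i)  (+0.0988-0.0505i)·(+0.0832-0.1824i)  (+0.0141+0.0056i)·(-0.2347-0.2706i)
Y_2^1(R⁻¹ n̂) = -0.212982+0.305305i

Re=-0.2130 Im=0.3053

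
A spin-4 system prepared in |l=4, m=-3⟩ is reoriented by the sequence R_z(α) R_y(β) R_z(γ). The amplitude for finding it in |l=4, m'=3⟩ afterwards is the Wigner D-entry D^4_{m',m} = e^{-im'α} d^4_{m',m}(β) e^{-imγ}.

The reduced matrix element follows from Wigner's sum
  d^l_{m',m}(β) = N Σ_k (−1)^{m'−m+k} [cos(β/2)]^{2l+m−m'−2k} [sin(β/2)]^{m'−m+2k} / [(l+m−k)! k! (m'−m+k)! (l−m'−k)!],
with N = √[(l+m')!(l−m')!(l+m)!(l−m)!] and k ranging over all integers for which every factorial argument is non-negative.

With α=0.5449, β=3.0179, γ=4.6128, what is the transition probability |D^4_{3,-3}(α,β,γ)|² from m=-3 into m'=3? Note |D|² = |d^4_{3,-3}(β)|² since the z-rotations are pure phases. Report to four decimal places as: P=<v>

P=0.9185

First d^4_{3,-3}(β=3.0179), then the phase factors e^{-i(3)α} and e^{-i(-3)γ}:
c=cos(3.0179/2)=0.061807, s=sin(3.0179/2)=0.998088; N=√[5040·1·1·5040]=5040.000000
k: max(0,(-3)−(3))=0 … min(4+(-3),4−(3))=1
  k=0: (−1)^6·5040.0000/(720)·0.0618^2·0.9981^6 = +0.026435
  k=1: (−1)^7·5040.0000/(5040)·0.0618^0·0.9981^8 = -0.984807
d^4_{3,-3}(3.0179) = +0.026435 -0.984807 = -0.958372
|D^4_{3,-3}|² = |d^4_{3,-3}(β)|² = (-0.958372)² = 0.918476 (the z-rotation phases have unit modulus)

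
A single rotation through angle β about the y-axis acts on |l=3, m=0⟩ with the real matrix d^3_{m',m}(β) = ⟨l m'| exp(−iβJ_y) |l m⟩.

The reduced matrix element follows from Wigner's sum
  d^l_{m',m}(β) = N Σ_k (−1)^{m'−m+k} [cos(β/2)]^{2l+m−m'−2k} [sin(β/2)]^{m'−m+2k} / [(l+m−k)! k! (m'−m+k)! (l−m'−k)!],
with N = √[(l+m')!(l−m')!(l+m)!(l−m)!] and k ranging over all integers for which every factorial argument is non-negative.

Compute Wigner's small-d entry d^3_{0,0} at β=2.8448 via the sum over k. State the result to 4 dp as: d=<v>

d^3_{0,0}(β=2.8448) via Wigner's sum:
With c≡cos(β/2)=0.147852 and s≡sin(β/2)=0.989009, N=[6·6·6·6]^{1/2}=36.000000
k: max(0,(0)−(0))=0 … min(3+(0),3−(0))=3
  k=0: (−1)^0·36.0000/(36)·0.1479^6·0.9890^0 = +0.000010
  k=1: (−1)^1·36.0000/(4)·0.1479^4·0.9890^2 = -0.004207
  k=2: (−1)^2·36.0000/(4)·0.1479^2·0.9890^4 = +0.188235
  k=3: (−1)^3·36.0000/(36)·0.1479^0·0.9890^6 = -0.935842
d^3_{0,0}(2.8448) = +0.000010 -0.004207 +0.188235 -0.935842 = -0.751804

d=-0.7518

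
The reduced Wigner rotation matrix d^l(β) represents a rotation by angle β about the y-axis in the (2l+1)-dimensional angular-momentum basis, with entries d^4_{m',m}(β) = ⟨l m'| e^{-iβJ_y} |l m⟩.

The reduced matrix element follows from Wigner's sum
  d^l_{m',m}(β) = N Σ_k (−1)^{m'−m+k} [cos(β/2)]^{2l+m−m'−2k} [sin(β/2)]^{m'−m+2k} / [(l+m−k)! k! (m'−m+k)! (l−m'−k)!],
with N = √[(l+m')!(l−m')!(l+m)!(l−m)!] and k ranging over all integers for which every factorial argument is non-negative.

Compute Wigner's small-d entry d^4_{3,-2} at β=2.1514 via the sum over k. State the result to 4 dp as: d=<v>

d^4_{3,-2}(β=2.1514) via Wigner's sum:
With c≡cos(β/2)=0.475116 and s≡sin(β/2)=0.879923, N=[5040·1·2·720]^{1/2}=2693.993318
Admissible k: 0..1 (factorial args all ≥0)
  k=0: (−1)^5·2693.9933/(240)·0.4751^3·0.8799^5 = -0.635051
  k=1: (−1)^6·2693.9933/(720)·0.4751^1·0.8799^7 = +0.726067
d^4_{3,-2}(2.1514) = -0.635051 +0.726067 = +0.091016

d=0.0910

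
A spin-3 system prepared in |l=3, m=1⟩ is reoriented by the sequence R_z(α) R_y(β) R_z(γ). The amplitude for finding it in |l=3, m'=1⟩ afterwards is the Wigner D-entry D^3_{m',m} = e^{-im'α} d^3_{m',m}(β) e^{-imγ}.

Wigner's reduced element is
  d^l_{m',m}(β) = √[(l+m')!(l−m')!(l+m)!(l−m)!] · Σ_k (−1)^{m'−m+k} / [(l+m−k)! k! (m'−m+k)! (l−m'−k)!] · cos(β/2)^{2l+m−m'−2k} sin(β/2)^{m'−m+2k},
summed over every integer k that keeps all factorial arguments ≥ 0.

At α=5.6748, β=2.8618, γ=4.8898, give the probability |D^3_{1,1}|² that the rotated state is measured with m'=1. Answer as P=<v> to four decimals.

Split into d^3_{1,1}(β=2.8618) × two z-phases.
Half-angle: c=0.139440, s=0.990230. N=√(24·2·24·2)=48.000000
k: max(0,(1)−(1))=0 … min(3+(1),3−(1))=2
  k=0: (−1)^0·48.0000/(48)·0.1394^6·0.9902^0 = +0.000007
  k=1: (−1)^1·48.0000/(6)·0.1394^4·0.9902^2 = -0.002966
  k=2: (−1)^2·48.0000/(8)·0.1394^2·0.9902^4 = +0.112169
d^3_{1,1}(2.8618) = +0.000007 -0.002966 +0.112169 = +0.109211
|D^3_{1,1}|² = |d^3_{1,1}(β)|² = (+0.109211)² = 0.011927 (the z-rotation phases have unit modulus)

P=0.0119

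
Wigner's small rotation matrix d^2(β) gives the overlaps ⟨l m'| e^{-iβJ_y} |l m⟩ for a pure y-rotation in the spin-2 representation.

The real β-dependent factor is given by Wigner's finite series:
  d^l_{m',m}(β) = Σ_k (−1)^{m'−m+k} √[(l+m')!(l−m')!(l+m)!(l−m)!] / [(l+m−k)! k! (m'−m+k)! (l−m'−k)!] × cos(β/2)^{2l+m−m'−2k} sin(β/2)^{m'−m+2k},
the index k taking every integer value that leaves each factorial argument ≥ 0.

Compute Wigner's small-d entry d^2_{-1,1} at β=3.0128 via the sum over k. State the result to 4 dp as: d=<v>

d=-0.9794

d^2_{-1,1}(β=3.0128) via Wigner's sum:
c=cos(3.0128/2)=0.064352, s=sin(3.0128/2)=0.997927; N=√[1·6·6·1]=6.000000
k∈{2,3} keeps every argument non-negative
  k=2: (−1)^0·6.0000/(2)·0.0644^2·0.9979^2 = +0.012372
  k=3: (−1)^1·6.0000/(6)·0.0644^0·0.9979^4 = -0.991735
d^2_{-1,1}(3.0128) = +0.012372 -0.991735 = -0.979363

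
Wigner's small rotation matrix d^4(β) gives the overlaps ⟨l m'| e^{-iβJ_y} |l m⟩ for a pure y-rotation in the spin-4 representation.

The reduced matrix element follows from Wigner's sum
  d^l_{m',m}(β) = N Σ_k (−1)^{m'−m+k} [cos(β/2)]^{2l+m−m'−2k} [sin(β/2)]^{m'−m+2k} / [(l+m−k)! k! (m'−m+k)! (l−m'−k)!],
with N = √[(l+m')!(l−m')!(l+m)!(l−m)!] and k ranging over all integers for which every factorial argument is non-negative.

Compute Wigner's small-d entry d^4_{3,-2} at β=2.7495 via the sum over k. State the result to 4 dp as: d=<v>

d^4_{3,-2}(β=2.7495) via Wigner's sum:
c=cos(2.7495/2)=0.194793, s=sin(2.7495/2)=0.980844; N=√[5040·1·2·720]=2693.993318
Admissible k: 0..1 (factorial args all ≥0)
  k=0: (−1)^5·2693.9933/(240)·0.1948^3·0.9808^5 = -0.075319
  k=1: (−1)^6·2693.9933/(720)·0.1948^1·0.9808^7 = +0.636558
d^4_{3,-2}(2.7495) = -0.075319 +0.636558 = +0.561239

d=0.5612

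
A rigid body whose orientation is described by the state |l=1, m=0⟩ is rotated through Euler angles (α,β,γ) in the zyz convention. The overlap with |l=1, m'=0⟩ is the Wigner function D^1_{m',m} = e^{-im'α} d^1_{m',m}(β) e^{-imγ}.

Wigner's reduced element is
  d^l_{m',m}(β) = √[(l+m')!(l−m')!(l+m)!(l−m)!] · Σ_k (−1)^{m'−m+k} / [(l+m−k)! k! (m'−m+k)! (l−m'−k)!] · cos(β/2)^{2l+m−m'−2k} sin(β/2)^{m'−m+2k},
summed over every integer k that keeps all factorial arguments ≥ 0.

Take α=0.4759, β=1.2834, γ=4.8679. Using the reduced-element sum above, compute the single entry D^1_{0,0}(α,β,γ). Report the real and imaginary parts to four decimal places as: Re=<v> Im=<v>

Re=0.2835 Im=0.0000

D^1_{0,0}(0.4759,1.2834,4.8679) = e^{-i·0·0.4759}·d^1_{0,0}(1.2834)·e^{-i·0·4.8679}. Compute d first:
With c≡cos(β/2)=0.801079 and s≡sin(β/2)=0.598558, N=[1·1·1·1]^{1/2}=1.000000
k: max(0,(0)−(0))=0 … min(1+(0),1−(0))=1
  k=0: (−1)^0·1.0000/(1)·0.8011^2·0.5986^0 = +0.641728
  k=1: (−1)^1·1.0000/(1)·0.8011^0·0.5986^2 = -0.358272
d^1_{0,0}(1.2834) = +0.641728 -0.358272 = +0.283456
Phases: e^{-i·(0)·0.4759}=+1.000000+0.000000i, e^{-i·(0)·4.8679}=+1.000000+0.000000i ⇒ D=+0.283456+0.000000i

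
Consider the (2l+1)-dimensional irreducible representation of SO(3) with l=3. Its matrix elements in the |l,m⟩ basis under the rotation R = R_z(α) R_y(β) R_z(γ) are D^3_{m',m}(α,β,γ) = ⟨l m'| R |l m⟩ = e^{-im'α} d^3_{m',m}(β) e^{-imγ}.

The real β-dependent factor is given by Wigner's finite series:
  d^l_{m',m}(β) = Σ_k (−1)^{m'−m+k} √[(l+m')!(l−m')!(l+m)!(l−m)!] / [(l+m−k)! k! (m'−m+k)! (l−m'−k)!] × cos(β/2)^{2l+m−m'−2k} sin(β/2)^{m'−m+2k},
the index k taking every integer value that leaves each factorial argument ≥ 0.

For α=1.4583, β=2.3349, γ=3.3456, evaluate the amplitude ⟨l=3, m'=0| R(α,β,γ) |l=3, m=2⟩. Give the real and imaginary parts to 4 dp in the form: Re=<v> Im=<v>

Re=-0.4533 Im=0.1960

First d^3_{0,2}(β=2.3349), then the phase factors e^{-i(0)α} and e^{-i(2)γ}:
c=cos(2.3349/2)=0.392498, s=sin(2.3349/2)=0.919753; N=√[6·6·120·1]=65.726707
Admissible k: 2..3 (factorial args all ≥0)
  k=2: (−1)^0·65.7267/(12)·0.3925^4·0.9198^2 = +0.109965
  k=3: (−1)^1·65.7267/(12)·0.3925^2·0.9198^4 = -0.603838
d^3_{0,2}(2.3349) = +0.109965 -0.603838 = -0.493873
Attach z-rotation phases: D = e^{-i(0)(1.4583)}·(-0.493873)·e^{-i(2)(3.3456)} = -0.453331+0.195963i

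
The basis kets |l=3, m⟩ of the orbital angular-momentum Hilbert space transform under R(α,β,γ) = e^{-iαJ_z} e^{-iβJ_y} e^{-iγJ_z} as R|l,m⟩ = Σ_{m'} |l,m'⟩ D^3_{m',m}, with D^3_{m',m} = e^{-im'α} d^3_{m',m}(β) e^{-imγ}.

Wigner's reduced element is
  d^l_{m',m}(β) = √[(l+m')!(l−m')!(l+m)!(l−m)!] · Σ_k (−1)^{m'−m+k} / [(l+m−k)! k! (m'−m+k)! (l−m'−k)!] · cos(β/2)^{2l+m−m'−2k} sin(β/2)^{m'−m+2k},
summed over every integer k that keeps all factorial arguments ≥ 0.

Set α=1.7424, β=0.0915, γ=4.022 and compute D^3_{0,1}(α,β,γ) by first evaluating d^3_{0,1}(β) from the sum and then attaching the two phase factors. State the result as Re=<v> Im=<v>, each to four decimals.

First d^3_{0,1}(β=0.0915), then the phase factors e^{-i(0)α} and e^{-i(1)γ}:
With c≡cos(β/2)=0.998954 and s≡sin(β/2)=0.045734, N=[6·6·24·2]^{1/2}=41.569219
k∈{1,2,3} keeps every argument non-negative
  k=1: (−1)^0·41.5692/(12)·0.9990^5·0.0457^1 = +0.157600
  k=2: (−1)^1·41.5692/(4)·0.9990^3·0.0457^3 = -0.000991
  k=3: (−1)^2·41.5692/(12)·0.9990^1·0.0457^5 = +0.000001
d^3_{0,1}(0.0915) = +0.157600 -0.000991 +0.000001 = +0.156610
Attach z-rotation phases: D = e^{-i(0)(1.7424)}·(+0.156610)·e^{-i(1)(4.022)} = -0.099735+0.120746i

Re=-0.0997 Im=0.1207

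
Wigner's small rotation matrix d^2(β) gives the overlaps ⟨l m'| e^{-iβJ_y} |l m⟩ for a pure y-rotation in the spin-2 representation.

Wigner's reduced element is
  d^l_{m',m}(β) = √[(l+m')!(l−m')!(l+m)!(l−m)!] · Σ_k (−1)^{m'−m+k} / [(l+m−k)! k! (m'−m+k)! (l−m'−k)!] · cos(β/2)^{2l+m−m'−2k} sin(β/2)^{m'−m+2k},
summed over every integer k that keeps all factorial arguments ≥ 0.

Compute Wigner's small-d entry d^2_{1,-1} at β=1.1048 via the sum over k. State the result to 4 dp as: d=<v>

d^2_{1,-1}(β=1.1048) via Wigner's sum:
Half-angle: c=0.851268, s=0.524732. N=√(6·1·1·6)=6.000000
k∈{0,1} keeps every argument non-negative
  k=0: (−1)^2·6.0000/(2)·0.8513^2·0.5247^2 = +0.598588
  k=1: (−1)^3·6.0000/(6)·0.8513^0·0.5247^4 = -0.075814
d^2_{1,-1}(1.1048) = +0.598588 -0.075814 = +0.522774

d=0.5228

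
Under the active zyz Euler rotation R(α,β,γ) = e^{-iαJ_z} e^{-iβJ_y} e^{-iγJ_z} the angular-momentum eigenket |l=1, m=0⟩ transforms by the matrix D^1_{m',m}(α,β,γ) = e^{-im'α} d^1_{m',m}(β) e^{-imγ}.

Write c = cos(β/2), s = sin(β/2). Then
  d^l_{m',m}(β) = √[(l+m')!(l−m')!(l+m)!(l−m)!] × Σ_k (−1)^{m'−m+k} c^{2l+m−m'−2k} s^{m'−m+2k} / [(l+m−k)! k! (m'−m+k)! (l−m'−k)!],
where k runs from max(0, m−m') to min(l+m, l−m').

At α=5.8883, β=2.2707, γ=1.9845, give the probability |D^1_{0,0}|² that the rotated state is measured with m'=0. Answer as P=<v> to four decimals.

P=0.4149

First d^1_{0,0}(β=2.2707), then the phase factors e^{-i(0)α} and e^{-i(0)γ}:
Half-angle: c=0.421815, s=0.906682. N=√(1·1·1·1)=1.000000
k: max(0,(0)−(0))=0 … min(1+(0),1−(0))=1
  k=0: (−1)^0·1.0000/(1)·0.4218^2·0.9067^0 = +0.177928
  k=1: (−1)^1·1.0000/(1)·0.4218^0·0.9067^2 = -0.822072
d^1_{0,0}(2.2707) = +0.177928 -0.822072 = -0.644144
|D^1_{0,0}|² = |d^1_{0,0}(β)|² = (-0.644144)² = 0.414922 (the z-rotation phases have unit modulus)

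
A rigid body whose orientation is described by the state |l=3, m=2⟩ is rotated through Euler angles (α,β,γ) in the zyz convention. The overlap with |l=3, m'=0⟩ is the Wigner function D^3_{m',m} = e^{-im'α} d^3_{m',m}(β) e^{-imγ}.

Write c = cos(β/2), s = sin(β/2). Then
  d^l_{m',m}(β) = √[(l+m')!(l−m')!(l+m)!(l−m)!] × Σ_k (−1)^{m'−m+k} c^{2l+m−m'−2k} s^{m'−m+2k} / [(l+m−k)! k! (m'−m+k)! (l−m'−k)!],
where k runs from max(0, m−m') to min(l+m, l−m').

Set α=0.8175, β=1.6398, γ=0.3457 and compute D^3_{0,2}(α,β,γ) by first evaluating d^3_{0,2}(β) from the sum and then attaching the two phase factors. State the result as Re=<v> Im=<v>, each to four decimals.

Re=-0.0724 Im=0.0599

First d^3_{0,2}(β=1.6398), then the phase factors e^{-i(0)α} and e^{-i(2)γ}:
With c≡cos(β/2)=0.682294 and s≡sin(β/2)=0.731078, N=[6·6·120·1]^{1/2}=65.726707
The bounds max(0,m−m')=2 and min(l+m,l−m')=3 give 2 terms
  k=2: (−1)^0·65.7267/(12)·0.6823^4·0.7311^2 = +0.634417
  k=3: (−1)^1·65.7267/(12)·0.6823^2·0.7311^4 = -0.728380
d^3_{0,2}(1.6398) = +0.634417 -0.728380 = -0.093963
Attach z-rotation phases: D = e^{-i(0)(0.8175)}·(-0.093963)·e^{-i(2)(0.3457)} = -0.072385+0.059913i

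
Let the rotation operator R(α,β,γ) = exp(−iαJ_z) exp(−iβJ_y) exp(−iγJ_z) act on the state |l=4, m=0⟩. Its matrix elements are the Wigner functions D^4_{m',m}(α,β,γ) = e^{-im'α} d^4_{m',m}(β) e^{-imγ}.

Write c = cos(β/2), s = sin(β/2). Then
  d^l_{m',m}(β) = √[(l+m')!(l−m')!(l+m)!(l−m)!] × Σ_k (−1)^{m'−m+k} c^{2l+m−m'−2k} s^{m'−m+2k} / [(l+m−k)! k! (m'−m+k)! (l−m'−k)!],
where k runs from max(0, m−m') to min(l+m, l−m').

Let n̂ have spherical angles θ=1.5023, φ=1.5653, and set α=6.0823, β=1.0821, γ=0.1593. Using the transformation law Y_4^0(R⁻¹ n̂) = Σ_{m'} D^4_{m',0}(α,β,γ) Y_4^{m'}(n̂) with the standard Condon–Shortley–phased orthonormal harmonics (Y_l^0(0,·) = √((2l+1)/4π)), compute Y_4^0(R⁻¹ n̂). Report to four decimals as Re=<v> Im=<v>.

Re=0.2575 Im=0.0000

Need the full column D^4_{m',0} for m'=−4..4 at α=6.0823, β=1.0821, γ=0.1593.
cos(β/2)=0.857168, sin(β/2)=0.515036
d^4_{-4,0}: single k=4 term ⇒ +0.317808;  D = +0.220610-0.228764i
d^4_{-3,0}: k∈[3..4] ⇒ +0.748011 -0.270055 = +0.477957;  D = +0.393757-0.270921i
d^4_{-2,0}: k∈[2..4] ⇒ +0.998145 -0.960961 +0.130101 = +0.167285;  D = +0.153964-0.065417i
d^4_{-1,0}: k∈[1..4] ⇒ +0.783097 -1.696330 +0.612426 -0.036851 = -0.337657;  D = -0.330867+0.067375i
d^4_{0,0}: k∈[0..4] ⇒ +0.291427 -1.683420 +1.367472 -0.219422 +0.004951 = -0.238992;  D = -0.238992+0.000000i
d^4_{1,0}: k∈[0..3] ⇒ -0.783097 +1.696330 -0.612426 +0.036851 = +0.337657;  D = +0.330867+0.067375i
d^4_{2,0}: k∈[0..2] ⇒ +0.998145 -0.960961 +0.130101 = +0.167285;  D = +0.153964+0.065417i
d^4_{3,0}: k∈[0..1] ⇒ -0.748011 +0.270055 = -0.477957;  D = -0.393757-0.270921i
d^4_{4,0}: single k=0 term ⇒ +0.317808;  D = +0.220610+0.228764i
Y_4^{m'}(θ=1.5023,φ=1.5653) and Σ D·Y over m':
  (+0.2206-0.2288i)·(+0.4383+0.0096i)  (+0.3938-0.2709i)·(-0.0014+0.0851i)  (+0.1540-0.0654i)·(+0.3220+0.0035i)  (-0.3309+0.0674i)·(-0.0005+0.0958i)  (-0.2390+0.0000i)·(+0.3026+0.0000i)  (+0.3309+0.0674i)·(+0.0005+0.0958i)  (+0.1540+0.0654i)·(+0.3220-0.0035i)  (-0.3938-0.2709i)·(+0.0014+0.0851i)  (+0.2206+0.2288i)·(+0.4383-0.0096i)
Y_4^0(R⁻¹ n̂) = +0.257517+0.000000i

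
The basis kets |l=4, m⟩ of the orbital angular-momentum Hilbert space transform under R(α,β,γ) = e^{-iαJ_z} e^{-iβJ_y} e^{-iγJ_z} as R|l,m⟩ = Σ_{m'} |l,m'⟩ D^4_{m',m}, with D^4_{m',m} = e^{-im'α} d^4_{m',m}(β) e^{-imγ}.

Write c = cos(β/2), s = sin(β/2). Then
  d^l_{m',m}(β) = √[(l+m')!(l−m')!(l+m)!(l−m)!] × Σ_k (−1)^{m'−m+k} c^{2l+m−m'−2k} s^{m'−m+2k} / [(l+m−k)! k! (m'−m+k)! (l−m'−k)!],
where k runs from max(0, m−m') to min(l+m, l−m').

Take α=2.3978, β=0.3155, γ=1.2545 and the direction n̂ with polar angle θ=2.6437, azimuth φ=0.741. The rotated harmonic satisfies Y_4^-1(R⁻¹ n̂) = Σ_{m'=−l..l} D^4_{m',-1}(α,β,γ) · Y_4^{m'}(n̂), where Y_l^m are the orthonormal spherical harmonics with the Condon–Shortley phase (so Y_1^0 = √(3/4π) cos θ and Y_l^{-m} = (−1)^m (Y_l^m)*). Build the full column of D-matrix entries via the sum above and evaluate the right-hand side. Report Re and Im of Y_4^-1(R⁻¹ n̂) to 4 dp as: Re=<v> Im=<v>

Re=0.3096 Im=-0.3018

Need the full column D^4_{m',-1} for m'=−4..4 at α=2.3978, β=0.3155, γ=1.2545.
cos(β/2)=0.987583, sin(β/2)=0.157097
d^4_{-4,-1}: single k=3 term ⇒ +0.027256;  D = -0.004070-0.026950i
d^4_{-3,-1}: k∈[2..3] ⇒ +0.181738 -0.007664 = +0.174074;  D = -0.097414+0.144264i
d^4_{-2,-1}: k∈[1..3] ⇒ +0.610687 -0.077264 +0.001303 = +0.534727;  D = +0.520267-0.123512i
d^4_{-1,-1}: k∈[0..3] ⇒ +0.904877 -0.343453 +0.017381 -0.000147 = +0.578659;  D = -0.504822-0.282846i
d^4_{0,-1}: k∈[0..3] ⇒ -0.643721 +0.097732 -0.002473 +0.000010 = -0.548452;  D = -0.170595-0.521245i
d^4_{1,-1}: k∈[0..3] ⇒ +0.228968 -0.017381 +0.000220 -0.000000 = +0.211807;  D = +0.087814-0.192745i
d^4_{2,-1}: k∈[0..2] ⇒ -0.051509 +0.001955 -0.000010 = -0.049564;  D = +0.045661-0.019279i
d^4_{3,-1}: k∈[0..1] ⇒ +0.007664 -0.000116 = +0.007548;  D = +0.007105+0.002548i
d^4_{4,-1}: single k=0 term ⇒ -0.000690;  D = +0.000320+0.000611i
Y_4^{m'}(θ=2.6437,φ=0.741) and Σ D·Y over m':
  (-0.0041-0.0270i)·(-0.0227-0.0041i)  (-0.0974+0.1443i)·(+0.0727+0.0952i)  (+0.5203-0.1235i)·(+0.0298-0.3346i)  (-0.5048-0.2828i)·(-0.3520+0.3221i)  (-0.1706-0.5212i)·(+0.0738+0.0000i)  (+0.0878-0.1927i)·(+0.3520+0.3221i)  (+0.0457-0.0193i)·(+0.0298+0.3346i)  (+0.0071+0.0025i)·(-0.0727+0.0952i)  (+0.0003+0.0006i)·(-0.0227+0.0041i)
Y_4^-1(R⁻¹ n̂) = +0.309561-0.301807i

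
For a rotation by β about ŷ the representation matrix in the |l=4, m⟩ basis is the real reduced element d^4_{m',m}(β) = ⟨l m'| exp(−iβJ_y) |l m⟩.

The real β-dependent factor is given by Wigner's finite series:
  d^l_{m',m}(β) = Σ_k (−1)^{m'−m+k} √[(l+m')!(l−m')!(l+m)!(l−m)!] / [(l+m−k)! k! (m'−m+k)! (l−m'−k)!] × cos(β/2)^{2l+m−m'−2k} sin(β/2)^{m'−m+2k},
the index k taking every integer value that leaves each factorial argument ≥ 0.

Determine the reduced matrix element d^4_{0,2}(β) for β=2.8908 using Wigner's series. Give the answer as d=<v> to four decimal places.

d=0.1356

d^4_{0,2}(β=2.8908) via Wigner's sum:
With c≡cos(β/2)=0.125068 and s≡sin(β/2)=0.992148, N=[24·24·720·2]^{1/2}=910.735966
Admissible k: 2..4 (factorial args all ≥0)
  k=2: (−1)^0·910.7360/(96)·0.1251^6·0.9921^2 = +0.000036
  k=3: (−1)^1·910.7360/(36)·0.1251^4·0.9921^4 = -0.005998
  k=4: (−1)^2·910.7360/(96)·0.1251^2·0.9921^6 = +0.141538
d^4_{0,2}(2.8908) = +0.000036 -0.005998 +0.141538 = +0.135576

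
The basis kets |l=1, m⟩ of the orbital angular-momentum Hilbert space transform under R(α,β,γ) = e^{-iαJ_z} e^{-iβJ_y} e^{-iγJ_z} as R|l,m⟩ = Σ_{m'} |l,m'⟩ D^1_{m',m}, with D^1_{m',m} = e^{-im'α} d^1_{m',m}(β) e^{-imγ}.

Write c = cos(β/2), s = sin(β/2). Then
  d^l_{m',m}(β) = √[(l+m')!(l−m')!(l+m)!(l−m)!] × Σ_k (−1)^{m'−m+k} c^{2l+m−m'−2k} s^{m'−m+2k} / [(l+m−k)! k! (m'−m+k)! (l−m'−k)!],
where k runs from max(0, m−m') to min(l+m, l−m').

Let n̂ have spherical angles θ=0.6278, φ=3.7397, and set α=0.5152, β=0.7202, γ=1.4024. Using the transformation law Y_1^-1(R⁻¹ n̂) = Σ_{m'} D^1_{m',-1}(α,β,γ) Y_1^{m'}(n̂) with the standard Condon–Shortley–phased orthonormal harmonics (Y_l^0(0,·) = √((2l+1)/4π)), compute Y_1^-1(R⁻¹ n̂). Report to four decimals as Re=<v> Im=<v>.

Re=-0.0730 Im=-0.3289

Need the full column D^1_{m',-1} for m'=−1..1 at α=0.5152, β=0.7202, γ=1.4024.
cos(β/2)=0.935862, sin(β/2)=0.352368
d^1_{-1,-1}: single k=0 term ⇒ +0.875837;  D = -0.297691+0.823693i
d^1_{0,-1}: single k=0 term ⇒ -0.466362;  D = -0.078163-0.459765i
d^1_{1,-1}: single k=0 term ⇒ +0.124163;  D = +0.078420+0.096264i
Y_1^{m'}(θ=0.6278,φ=3.7397) and Σ D·Y over m':
  (-0.2977+0.8237i)·(-0.1677+0.1143i)  (-0.0782-0.4598i)·(+0.3954+0.0000i)  (+0.0784+0.0963i)·(+0.1677+0.1143i)
Y_1^-1(R⁻¹ n̂) = -0.072954-0.328855i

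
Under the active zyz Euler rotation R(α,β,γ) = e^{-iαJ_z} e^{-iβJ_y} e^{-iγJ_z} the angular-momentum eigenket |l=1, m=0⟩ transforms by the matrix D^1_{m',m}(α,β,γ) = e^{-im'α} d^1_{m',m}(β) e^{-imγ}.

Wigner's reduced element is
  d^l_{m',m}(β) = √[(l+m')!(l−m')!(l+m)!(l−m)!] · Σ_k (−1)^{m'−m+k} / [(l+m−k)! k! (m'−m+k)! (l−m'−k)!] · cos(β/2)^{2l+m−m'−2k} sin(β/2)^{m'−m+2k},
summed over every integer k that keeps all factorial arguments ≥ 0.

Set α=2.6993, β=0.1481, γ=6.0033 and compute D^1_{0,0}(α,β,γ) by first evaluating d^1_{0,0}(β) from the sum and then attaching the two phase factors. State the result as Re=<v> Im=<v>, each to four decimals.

Re=0.9891 Im=0.0000

Split into d^1_{0,0}(β=0.1481) × two z-phases.
With c≡cos(β/2)=0.997260 and s≡sin(β/2)=0.073982, N=[1·1·1·1]^{1/2}=1.000000
Admissible k: 0..1 (factorial args all ≥0)
  k=0: (−1)^0·1.0000/(1)·0.9973^2·0.0740^0 = +0.994527
  k=1: (−1)^1·1.0000/(1)·0.9973^0·0.0740^2 = -0.005473
d^1_{0,0}(0.1481) = +0.994527 -0.005473 = +0.989053
D = (+1.000000+0.000000i)·(+0.989053)·(+1.000000+0.000000i) = +0.989053+0.000000i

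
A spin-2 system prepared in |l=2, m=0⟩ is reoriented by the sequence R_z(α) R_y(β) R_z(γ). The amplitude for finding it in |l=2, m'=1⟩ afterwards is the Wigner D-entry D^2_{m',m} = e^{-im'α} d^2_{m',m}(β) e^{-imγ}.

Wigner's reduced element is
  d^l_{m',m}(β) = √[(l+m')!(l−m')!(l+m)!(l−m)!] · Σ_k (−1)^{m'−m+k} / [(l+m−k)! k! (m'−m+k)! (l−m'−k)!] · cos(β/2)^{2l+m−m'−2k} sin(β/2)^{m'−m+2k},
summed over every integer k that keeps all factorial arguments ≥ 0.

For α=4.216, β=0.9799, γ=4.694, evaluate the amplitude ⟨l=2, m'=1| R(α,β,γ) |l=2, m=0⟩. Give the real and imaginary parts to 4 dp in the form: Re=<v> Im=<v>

Re=0.2699 Im=-0.4982

First d^2_{1,0}(β=0.9799), then the phase factors e^{-i(1)α} and e^{-i(0)γ}:
c=cos(0.9799/2)=0.882356, s=sin(0.9799/2)=0.470582; N=√[6·1·2·2]=4.898979
k: max(0,(0)−(1))=0 … min(2+(0),2−(1))=1
  k=0: (−1)^1·4.8990/(2)·0.8824^3·0.4706^1 = -0.791850
  k=1: (−1)^2·4.8990/(2)·0.8824^1·0.4706^3 = +0.225229
d^2_{1,0}(0.9799) = -0.791850 +0.225229 = -0.566620
D = (-0.476253+0.879308i)·(-0.566620)·(+1.000000+0.000000i) = +0.269855-0.498234i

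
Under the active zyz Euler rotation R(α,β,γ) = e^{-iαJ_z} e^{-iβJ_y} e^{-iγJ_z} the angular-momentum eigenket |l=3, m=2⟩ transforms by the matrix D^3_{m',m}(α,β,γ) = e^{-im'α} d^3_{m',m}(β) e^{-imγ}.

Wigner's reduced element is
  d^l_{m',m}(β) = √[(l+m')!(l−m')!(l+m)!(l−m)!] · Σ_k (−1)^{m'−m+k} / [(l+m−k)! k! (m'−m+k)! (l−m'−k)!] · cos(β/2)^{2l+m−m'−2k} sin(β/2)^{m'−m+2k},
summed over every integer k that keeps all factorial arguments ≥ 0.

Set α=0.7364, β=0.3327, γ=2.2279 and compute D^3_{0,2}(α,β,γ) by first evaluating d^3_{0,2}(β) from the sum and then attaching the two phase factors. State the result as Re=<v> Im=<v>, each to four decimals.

Re=-0.0350 Im=0.1335

Split into d^3_{0,2}(β=0.3327) × two z-phases.
With c≡cos(β/2)=0.986196 and s≡sin(β/2)=0.165584, N=[6·6·120·1]^{1/2}=65.726707
Admissible k: 2..3 (factorial args all ≥0)
  k=2: (−1)^0·65.7267/(12)·0.9862^4·0.1656^2 = +0.142053
  k=3: (−1)^1·65.7267/(12)·0.9862^2·0.1656^4 = -0.004005
d^3_{0,2}(0.3327) = +0.142053 -0.004005 = +0.138048
D = (+1.000000+0.000000i)·(+0.138048)·(-0.253783+0.967261i) = -0.035034+0.133528i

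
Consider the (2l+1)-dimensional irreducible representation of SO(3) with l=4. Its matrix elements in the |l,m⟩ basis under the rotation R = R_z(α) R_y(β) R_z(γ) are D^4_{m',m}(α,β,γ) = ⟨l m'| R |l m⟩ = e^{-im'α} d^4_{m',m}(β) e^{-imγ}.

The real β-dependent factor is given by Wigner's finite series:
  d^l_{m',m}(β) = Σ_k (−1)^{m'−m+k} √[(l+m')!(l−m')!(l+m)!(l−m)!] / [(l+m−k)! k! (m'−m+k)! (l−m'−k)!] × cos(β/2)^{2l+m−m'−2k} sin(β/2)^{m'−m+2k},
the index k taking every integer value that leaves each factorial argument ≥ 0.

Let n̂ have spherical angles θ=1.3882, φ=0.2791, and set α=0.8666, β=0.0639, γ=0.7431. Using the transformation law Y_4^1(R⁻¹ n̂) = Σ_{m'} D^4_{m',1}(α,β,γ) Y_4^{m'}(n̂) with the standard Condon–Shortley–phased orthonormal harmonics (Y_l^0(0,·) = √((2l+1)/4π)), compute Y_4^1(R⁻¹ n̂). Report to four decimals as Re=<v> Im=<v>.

Need the full column D^4_{m',1} for m'=−4..4 at α=0.8666, β=0.0639, γ=0.7431.
cos(β/2)=0.999490, sin(β/2)=0.031945
d^4_{-4,1}: single k=5 term ⇒ +0.000000;  D = -0.000000+0.000000i
d^4_{-3,1}: k∈[4..5] ⇒ +0.000014 -0.000000 = +0.000014;  D = -0.000004+0.000013i
d^4_{-2,1}: k∈[3..5] ⇒ +0.000460 -0.000001 +0.000000 = +0.000459;  D = +0.000252+0.000384i
d^4_{-1,1}: k∈[2..5] ⇒ +0.010173 -0.000031 +0.000000 -0.000000 = +0.010142;  D = +0.010065+0.001249i
d^4_{0,1}: k∈[1..4] ⇒ +0.142351 -0.000872 +0.000001 -0.000000 = +0.141479;  D = +0.104182-0.095721i
d^4_{1,1}: k∈[0..3] ⇒ +0.995924 -0.015260 +0.000031 -0.000000 = +0.980696;  D = -0.038143-0.979954i
d^4_{2,1}: k∈[0..2] ⇒ -0.135046 +0.000690 -0.000000 = -0.134357;  D = +0.105703+0.082937i
d^4_{3,1}: k∈[0..1] ⇒ +0.008075 -0.000014 = +0.008061;  D = -0.007898+0.001612i
d^4_{4,1}: single k=0 term ⇒ -0.000243;  D = +0.000117-0.000213i
Y_4^{m'}(θ=1.3882,φ=0.2791) and Σ D·Y over m':
  (-0.0000+0.0000i)·(+0.1816-0.3718i)  (-0.0000+0.0000i)·(+0.1447-0.1606i)  (+0.0003+0.0004i)·(-0.2111+0.1318i)  (+0.0101+0.0012i)·(-0.2249+0.0644i)  (+0.1042-0.0957i)·(+0.2167+0.0000i)  (-0.0381-0.9800i)·(+0.2249+0.0644i)  (+0.1057+0.0829i)·(-0.2111-0.1318i)  (-0.0079+0.0016i)·(-0.1447-0.1606i)  (+0.0001-0.0002i)·(+0.1816+0.3718i)
Y_4^1(R⁻¹ n̂) = +0.064834-0.273650i

Re=0.0648 Im=-0.2737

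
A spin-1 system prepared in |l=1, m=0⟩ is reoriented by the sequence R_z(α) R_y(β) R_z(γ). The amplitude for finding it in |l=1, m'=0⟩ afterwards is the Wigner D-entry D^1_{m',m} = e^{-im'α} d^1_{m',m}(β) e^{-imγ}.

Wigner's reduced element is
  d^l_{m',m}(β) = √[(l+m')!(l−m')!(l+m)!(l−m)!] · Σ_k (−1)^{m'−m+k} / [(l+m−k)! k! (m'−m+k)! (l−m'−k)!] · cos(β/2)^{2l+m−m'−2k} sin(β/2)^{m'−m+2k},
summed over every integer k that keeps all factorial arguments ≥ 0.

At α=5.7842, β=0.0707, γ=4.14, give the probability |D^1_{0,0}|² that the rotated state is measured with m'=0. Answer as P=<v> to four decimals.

First d^1_{0,0}(β=0.0707), then the phase factors e^{-i(0)α} and e^{-i(0)γ}:
With c≡cos(β/2)=0.999375 and s≡sin(β/2)=0.035343, N=[1·1·1·1]^{1/2}=1.000000
Admissible k: 0..1 (factorial args all ≥0)
  k=0: (−1)^0·1.0000/(1)·0.9994^2·0.0353^0 = +0.998751
  k=1: (−1)^1·1.0000/(1)·0.9994^0·0.0353^2 = -0.001249
d^1_{0,0}(0.0707) = +0.998751 -0.001249 = +0.997502
|D^1_{0,0}|² = |d^1_{0,0}(β)|² = (+0.997502)² = 0.995010 (the z-rotation phases have unit modulus)

P=0.9950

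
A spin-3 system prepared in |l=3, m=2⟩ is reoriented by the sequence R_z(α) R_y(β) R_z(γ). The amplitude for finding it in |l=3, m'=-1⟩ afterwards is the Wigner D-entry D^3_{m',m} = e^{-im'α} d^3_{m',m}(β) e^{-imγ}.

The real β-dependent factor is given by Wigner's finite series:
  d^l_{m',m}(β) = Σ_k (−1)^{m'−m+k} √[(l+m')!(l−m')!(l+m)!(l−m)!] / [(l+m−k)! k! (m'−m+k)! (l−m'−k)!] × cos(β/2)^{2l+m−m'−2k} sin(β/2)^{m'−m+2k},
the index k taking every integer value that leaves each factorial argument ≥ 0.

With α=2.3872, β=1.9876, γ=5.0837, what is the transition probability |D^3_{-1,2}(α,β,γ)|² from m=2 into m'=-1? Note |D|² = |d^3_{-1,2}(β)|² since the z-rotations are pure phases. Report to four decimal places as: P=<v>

P=0.0119

First d^3_{-1,2}(β=1.9876), then the phase factors e^{-i(-1)α} and e^{-i(2)γ}:
Half-angle: c=0.545509, s=0.838105. N=√(2·24·120·1)=75.894664
k∈{3,4} keeps every argument non-negative
  k=3: (−1)^0·75.8947/(12)·0.5455^3·0.8381^3 = +0.604409
  k=4: (−1)^1·75.8947/(24)·0.5455^1·0.8381^5 = -0.713336
d^3_{-1,2}(1.9876) = +0.604409 -0.713336 = -0.108927
|D^3_{-1,2}|² = |d^3_{-1,2}(β)|² = (-0.108927)² = 0.011865 (the z-rotation phases have unit modulus)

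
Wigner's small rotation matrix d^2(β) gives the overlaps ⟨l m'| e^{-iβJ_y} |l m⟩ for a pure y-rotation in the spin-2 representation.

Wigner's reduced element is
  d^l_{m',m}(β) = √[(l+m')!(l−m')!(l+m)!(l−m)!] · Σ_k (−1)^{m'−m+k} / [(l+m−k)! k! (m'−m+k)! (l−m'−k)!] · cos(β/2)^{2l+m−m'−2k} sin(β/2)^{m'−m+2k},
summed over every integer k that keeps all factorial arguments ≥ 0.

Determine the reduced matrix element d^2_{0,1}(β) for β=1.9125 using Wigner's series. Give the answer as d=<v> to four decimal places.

d=-0.3867

d^2_{0,1}(β=1.9125) via Wigner's sum:
c=cos(1.9125/2)=0.576588, s=sin(1.9125/2)=0.817035; N=√[2·2·6·1]=4.898979
k∈{1,2} keeps every argument non-negative
  k=1: (−1)^0·4.8990/(2)·0.5766^3·0.8170^1 = +0.383630
  k=2: (−1)^1·4.8990/(2)·0.5766^1·0.8170^3 = -0.770306
d^2_{0,1}(1.9125) = +0.383630 -0.770306 = -0.386676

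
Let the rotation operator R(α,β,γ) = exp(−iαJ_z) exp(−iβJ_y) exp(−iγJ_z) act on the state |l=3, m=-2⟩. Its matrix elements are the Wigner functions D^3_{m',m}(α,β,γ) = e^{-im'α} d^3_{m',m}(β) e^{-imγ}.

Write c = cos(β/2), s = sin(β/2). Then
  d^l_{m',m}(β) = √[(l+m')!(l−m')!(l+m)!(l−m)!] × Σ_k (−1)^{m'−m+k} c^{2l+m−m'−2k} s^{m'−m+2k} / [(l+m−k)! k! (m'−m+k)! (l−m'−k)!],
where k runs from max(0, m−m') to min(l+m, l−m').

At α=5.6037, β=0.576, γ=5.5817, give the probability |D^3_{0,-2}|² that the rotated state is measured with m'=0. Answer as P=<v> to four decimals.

P=0.1161

First d^3_{0,-2}(β=0.576), then the phase factors e^{-i(0)α} and e^{-i(-2)γ}:
With c≡cos(β/2)=0.958814 and s≡sin(β/2)=0.284035, N=[6·6·1·120]^{1/2}=65.726707
Admissible k: 0..1 (factorial args all ≥0)
  k=0: (−1)^2·65.7267/(12)·0.9588^4·0.2840^2 = +0.373458
  k=1: (−1)^3·65.7267/(12)·0.9588^2·0.2840^4 = -0.032773
d^3_{0,-2}(0.576) = +0.373458 -0.032773 = +0.340685
|D^3_{0,-2}|² = |d^3_{0,-2}(β)|² = (+0.340685)² = 0.116066 (the z-rotation phases have unit modulus)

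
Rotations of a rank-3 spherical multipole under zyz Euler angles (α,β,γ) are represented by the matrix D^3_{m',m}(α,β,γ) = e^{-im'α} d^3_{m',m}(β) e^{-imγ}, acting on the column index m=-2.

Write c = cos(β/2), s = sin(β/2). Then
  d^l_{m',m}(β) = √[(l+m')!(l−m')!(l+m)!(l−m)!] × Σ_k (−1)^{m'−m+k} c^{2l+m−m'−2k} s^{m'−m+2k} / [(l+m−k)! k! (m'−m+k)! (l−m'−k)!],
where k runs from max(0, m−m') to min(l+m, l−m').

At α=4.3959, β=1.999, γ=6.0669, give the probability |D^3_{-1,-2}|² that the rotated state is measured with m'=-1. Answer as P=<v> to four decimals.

P=0.2230

D^3_{-1,-2}(4.3959,1.999,6.0669) = e^{-i·-1·4.3959}·d^3_{-1,-2}(1.999)·e^{-i·-2·6.0669}. Compute d first:
With c≡cos(β/2)=0.540723 and s≡sin(β/2)=0.841201, N=[2·24·1·120]^{1/2}=75.894664
k∈{0,1} keeps every argument non-negative
  k=0: (−1)^1·75.8947/(24)·0.5407^5·0.8412^1 = -0.122963
  k=1: (−1)^2·75.8947/(12)·0.5407^3·0.8412^3 = +0.595187
d^3_{-1,-2}(1.999) = -0.122963 +0.595187 = +0.472224
|D^3_{-1,-2}|² = |d^3_{-1,-2}(β)|² = (+0.472224)² = 0.222996 (the z-rotation phases have unit modulus)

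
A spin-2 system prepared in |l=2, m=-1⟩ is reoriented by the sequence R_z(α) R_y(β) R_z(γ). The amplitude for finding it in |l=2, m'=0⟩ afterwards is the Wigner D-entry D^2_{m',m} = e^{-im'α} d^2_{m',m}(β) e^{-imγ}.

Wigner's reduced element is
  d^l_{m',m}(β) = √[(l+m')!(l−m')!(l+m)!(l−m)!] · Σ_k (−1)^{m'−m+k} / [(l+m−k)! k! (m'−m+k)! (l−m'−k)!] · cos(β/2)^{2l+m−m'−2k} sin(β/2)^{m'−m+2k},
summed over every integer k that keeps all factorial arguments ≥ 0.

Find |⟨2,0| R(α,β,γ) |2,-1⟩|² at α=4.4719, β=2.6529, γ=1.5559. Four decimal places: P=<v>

P=0.2577

D^2_{0,-1}(4.4719,2.6529,1.5559) = e^{-i·0·4.4719}·d^2_{0,-1}(2.6529)·e^{-i·-1·1.5559}. Compute d first:
With c≡cos(β/2)=0.241922 and s≡sin(β/2)=0.970296, N=[2·2·1·6]^{1/2}=4.898979
k∈{0,1} keeps every argument non-negative
  k=0: (−1)^1·4.8990/(2)·0.2419^3·0.9703^1 = -0.033652
  k=1: (−1)^2·4.8990/(2)·0.2419^1·0.9703^3 = +0.541332
d^2_{0,-1}(2.6529) = -0.033652 +0.541332 = +0.507680
|D^2_{0,-1}|² = |d^2_{0,-1}(β)|² = (+0.507680)² = 0.257739 (the z-rotation phases have unit modulus)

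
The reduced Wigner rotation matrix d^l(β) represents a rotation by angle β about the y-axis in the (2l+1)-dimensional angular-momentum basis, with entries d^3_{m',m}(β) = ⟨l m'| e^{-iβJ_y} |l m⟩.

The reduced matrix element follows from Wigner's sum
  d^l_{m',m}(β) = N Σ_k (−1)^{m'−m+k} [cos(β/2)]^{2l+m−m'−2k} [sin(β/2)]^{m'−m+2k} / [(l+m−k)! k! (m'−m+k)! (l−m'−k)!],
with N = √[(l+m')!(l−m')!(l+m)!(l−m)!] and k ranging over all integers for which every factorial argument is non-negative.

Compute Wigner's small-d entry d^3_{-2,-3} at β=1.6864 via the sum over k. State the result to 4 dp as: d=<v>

d^3_{-2,-3}(β=1.6864) via Wigner's sum:
c=cos(1.6864/2)=0.665077, s=sin(1.6864/2)=0.746775; N=√[1·120·1·720]=293.938769
k∈{0} keeps every argument non-negative
  k=0: (−1)^1·293.9388/(120)·0.6651^5·0.7468^1 = -0.238026
d^3_{-2,-3}(1.6864) = -0.238026

d=-0.2380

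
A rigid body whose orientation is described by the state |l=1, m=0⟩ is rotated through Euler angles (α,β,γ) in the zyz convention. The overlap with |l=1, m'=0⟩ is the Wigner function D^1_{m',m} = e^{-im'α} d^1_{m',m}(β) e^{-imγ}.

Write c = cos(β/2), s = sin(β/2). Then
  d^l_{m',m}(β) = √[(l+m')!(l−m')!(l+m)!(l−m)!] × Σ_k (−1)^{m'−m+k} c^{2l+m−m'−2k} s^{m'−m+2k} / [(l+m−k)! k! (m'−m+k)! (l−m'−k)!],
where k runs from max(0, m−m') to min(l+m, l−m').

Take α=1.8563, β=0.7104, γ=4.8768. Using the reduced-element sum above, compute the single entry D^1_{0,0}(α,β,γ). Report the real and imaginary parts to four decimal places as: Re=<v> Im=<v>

Re=0.7581 Im=0.0000

Split into d^1_{0,0}(β=0.7104) × two z-phases.
c=cos(0.7104/2)=0.937577, s=sin(0.7104/2)=0.347778; N=√[1·1·1·1]=1.000000
Admissible k: 0..1 (factorial args all ≥0)
  k=0: (−1)^0·1.0000/(1)·0.9376^2·0.3478^0 = +0.879051
  k=1: (−1)^1·1.0000/(1)·0.9376^0·0.3478^2 = -0.120949
d^1_{0,0}(0.7104) = +0.879051 -0.120949 = +0.758101
Attach z-rotation phases: D = e^{-i(0)(1.8563)}·(+0.758101)·e^{-i(0)(4.8768)} = +0.758101+0.000000i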